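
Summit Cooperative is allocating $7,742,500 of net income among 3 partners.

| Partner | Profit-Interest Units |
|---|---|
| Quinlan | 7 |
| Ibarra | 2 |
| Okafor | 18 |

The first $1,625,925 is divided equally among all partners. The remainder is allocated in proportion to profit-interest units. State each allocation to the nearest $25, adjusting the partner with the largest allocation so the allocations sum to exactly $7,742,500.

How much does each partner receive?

Quinlan: $2,127,750 · Ibarra: $995,050 · Okafor: $4,619,700

First tranche $1,625,925 split equally: $541,975 each.
Remainder $6,116,575 by profit-interest units (total 27): Quinlan 1,585,778.70 → $1,585,775; Ibarra 453,079.63 → $453,075; Okafor 4,077,716.67 → $4,077,725.
Totals: Quinlan $541,975 + $1,585,775 = $2,127,750; Ibarra $541,975 + $453,075 = $995,050; Okafor $541,975 + $4,077,725 = $4,619,700.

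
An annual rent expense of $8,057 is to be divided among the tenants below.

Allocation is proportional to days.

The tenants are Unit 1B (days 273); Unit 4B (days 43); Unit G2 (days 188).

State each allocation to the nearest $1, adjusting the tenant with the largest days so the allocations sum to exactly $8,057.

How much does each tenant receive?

Unit 1B: $4,365 | Unit 4B: $687 | Unit G2: $3,005

Sum of days: 273 + 43 + 188 = 504.
Unrounded shares: Unit 1B 4,364.21; Unit 4B 687.40; Unit G2 3,005.39.
Rounded to nearest $1: Unit 1B $4,364; Unit 4B $687; Unit G2 $3,005. Sum = $8,056.
Difference $8,057 − $8,056 = +$1 applied to largest days (Unit 1B): Unit 1B becomes $4,365.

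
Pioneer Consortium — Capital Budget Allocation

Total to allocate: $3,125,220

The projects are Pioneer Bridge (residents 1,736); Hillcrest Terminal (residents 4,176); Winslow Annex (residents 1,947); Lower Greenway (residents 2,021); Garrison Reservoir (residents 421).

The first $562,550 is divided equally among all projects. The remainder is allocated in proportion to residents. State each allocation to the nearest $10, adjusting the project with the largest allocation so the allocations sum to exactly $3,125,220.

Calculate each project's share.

First tranche $562,550 split equally: $112,510 each.
Remainder $2,562,670 by residents (total 10,301): Pioneer Bridge 431,879.93 → $431,880; Hillcrest Terminal 1,038,900.10 → $1,038,900; Winslow Annex 484,372.24 → $484,370; Lower Greenway 502,781.87 → $502,780; Garrison Reservoir 104,735.86 → $104,740.
Totals: Pioneer Bridge $112,510 + $431,880 = $544,390; Hillcrest Terminal $112,510 + $1,038,900 = $1,151,410; Winslow Annex $112,510 + $484,370 = $596,880; Lower Greenway $112,510 + $502,780 = $615,290; Garrison Reservoir $112,510 + $104,740 = $217,250.

Pioneer Bridge: $544,390 | Hillcrest Terminal: $1,151,410 | Winslow Annex: $596,880 | Lower Greenway: $615,290 | Garrison Reservoir: $217,250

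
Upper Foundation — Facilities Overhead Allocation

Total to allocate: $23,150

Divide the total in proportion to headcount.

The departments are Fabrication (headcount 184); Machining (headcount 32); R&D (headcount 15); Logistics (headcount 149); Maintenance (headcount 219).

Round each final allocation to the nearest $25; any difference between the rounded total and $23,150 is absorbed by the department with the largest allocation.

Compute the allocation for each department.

Combined headcount = 599.
Pro-rata amounts: Fabrication 184/599 × $23,150 = 7,111.19; Machining 32/599 × $23,150 = 1,236.73; R&D 15/599 × $23,150 = 579.72; Logistics 149/599 × $23,150 = 5,758.51; Maintenance 219/599 × $23,150 = 8,463.86.
After rounding ($25): Fabrication $7,100; Machining $1,225; R&D $575; Logistics $5,750; Maintenance $8,475. Sum = $23,125.
Difference $23,150 − $23,125 = +$25 applied to largest allocation (Maintenance): Maintenance becomes $8,500.

Fabrication: $7,100; Machining: $1,225; R&D: $575; Logistics: $5,750; Maintenance: $8,500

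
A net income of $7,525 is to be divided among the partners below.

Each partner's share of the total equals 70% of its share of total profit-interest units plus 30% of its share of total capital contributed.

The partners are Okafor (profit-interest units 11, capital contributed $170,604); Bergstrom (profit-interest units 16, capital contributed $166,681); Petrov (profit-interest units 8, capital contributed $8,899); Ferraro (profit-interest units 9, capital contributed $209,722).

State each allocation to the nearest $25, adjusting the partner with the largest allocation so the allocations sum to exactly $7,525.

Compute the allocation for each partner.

Profit-interest units total 44; capital contributed total 555,906.
Blended shares (70% profit-interest units + 30% capital contributed): Okafor 0.2671; Bergstrom 0.3445; Petrov 0.1321; Ferraro 0.2564.
Unrounded shares: Okafor 2,009.69; Bergstrom 2,592.34; Petrov 993.87; Ferraro 1,929.11.
After rounding ($25): Okafor $2,000; Bergstrom $2,600; Petrov $1,000; Ferraro $1,925. Sum = $7,525.
No rounding difference to absorb.

Okafor: $2,000 · Bergstrom: $2,600 · Petrov: $1,000 · Ferraro: $1,925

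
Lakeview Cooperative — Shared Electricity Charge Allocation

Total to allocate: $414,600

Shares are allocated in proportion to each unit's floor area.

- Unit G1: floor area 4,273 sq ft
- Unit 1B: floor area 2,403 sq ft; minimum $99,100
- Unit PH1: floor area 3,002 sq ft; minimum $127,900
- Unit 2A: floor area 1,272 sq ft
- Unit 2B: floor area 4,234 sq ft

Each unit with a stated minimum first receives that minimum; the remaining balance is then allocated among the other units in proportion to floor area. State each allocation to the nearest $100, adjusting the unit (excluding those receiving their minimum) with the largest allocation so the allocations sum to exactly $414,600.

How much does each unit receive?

Guaranteed amounts: Unit 1B $99,100; Unit PH1 $127,900. Remaining pool $187,600.
Remaining pool split over remaining floor area 9,779: Unit G1 81,973.09 → $82,000; Unit 2A 24,402.00 → $24,400; Unit 2B 81,224.91 → $81,200.

Unit G1: $82,000 | Unit 1B: $99,100 | Unit PH1: $127,900 | Unit 2A: $24,400 | Unit 2B: $81,200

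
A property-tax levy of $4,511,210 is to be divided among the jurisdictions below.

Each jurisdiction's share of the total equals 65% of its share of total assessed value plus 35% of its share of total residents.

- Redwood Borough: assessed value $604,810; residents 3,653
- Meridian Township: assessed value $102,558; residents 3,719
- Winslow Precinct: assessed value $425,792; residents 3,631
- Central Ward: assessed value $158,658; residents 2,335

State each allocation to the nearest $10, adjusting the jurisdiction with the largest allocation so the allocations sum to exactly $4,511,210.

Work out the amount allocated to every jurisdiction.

Assessed value total 1,291,818; residents total 13,338.
Blended shares (65% assessed value + 35% residents): Redwood Borough 0.4002; Meridian Township 0.1492; Winslow Precinct 0.3095; Central Ward 0.1411.
Pro-rata amounts: Redwood Borough 1,805,287.20; Meridian Township 673,042.67; Winslow Precinct 1,396,331.48; Central Ward 636,548.65.
Rounded to nearest $10: Redwood Borough $1,805,290; Meridian Township $673,040; Winslow Precinct $1,396,330; Central Ward $636,550. Sum = $4,511,210.
Sum already equals the total — no adjustment.

Redwood Borough: $1,805,290; Meridian Township: $673,040; Winslow Precinct: $1,396,330; Central Ward: $636,550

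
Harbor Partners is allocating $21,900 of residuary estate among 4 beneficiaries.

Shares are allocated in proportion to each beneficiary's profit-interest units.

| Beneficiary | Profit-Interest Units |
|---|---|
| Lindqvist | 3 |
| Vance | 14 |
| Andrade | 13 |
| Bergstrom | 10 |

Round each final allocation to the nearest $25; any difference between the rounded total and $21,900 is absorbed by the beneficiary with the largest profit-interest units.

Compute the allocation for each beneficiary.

Sum of profit-interest units: 40.
Pro-rata amounts: Lindqvist 3/40 × $21,900 = 1,642.50; Vance 14/40 × $21,900 = 7,665.00; Andrade 13/40 × $21,900 = 7,117.50; Bergstrom 10/40 × $21,900 = 5,475.00.
Rounded to nearest $25: Lindqvist $1,650; Vance $7,675; Andrade $7,125; Bergstrom $5,475. Sum = $21,925.
Difference $21,900 − $21,925 = −$25 applied to largest profit-interest units (Vance): Vance becomes $7,650.

Lindqvist: $1,650 · Vance: $7,650 · Andrade: $7,125 · Bergstrom: $5,475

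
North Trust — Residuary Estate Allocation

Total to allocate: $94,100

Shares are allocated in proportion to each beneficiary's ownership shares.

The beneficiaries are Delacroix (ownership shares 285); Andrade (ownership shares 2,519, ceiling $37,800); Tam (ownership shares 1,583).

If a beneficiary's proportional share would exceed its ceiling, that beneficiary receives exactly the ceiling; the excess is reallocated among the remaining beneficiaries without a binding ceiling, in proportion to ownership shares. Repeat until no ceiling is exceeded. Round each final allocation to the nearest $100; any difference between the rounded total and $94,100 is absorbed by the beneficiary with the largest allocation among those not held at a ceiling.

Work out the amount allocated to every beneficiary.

Delacroix: $8,600 | Andrade: $37,800 | Tam: $47,700

Ownership shares total: 4,387.
Pro-rata shares before constraints: Delacroix 6,113.18; Andrade 54,031.89; Tam 33,954.94.
Capped: Andrade ($37,800); residual $56,300 reallocated over remaining ownership shares 1,868.
Shares after redistribution: Delacroix 8,589.67 → $8,600; Tam 47,710.33 → $47,700.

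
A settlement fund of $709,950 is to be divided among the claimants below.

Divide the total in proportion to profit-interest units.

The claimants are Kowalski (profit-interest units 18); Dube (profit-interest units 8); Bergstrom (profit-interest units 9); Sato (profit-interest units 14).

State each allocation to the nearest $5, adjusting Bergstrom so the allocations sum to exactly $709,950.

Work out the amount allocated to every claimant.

Kowalski: $260,800 · Dube: $115,910 · Bergstrom: $130,395 · Sato: $202,845

Sum of profit-interest units: 49.
Raw shares: Kowalski 18/49 × $709,950 = 260,797.96; Dube 8/49 × $709,950 = 115,910.20; Bergstrom 9/49 × $709,950 = 130,398.98; Sato 14/49 × $709,950 = 202,842.86.
After rounding ($5): Kowalski $260,800; Dube $115,910; Bergstrom $130,400; Sato $202,845. Sum = $709,955.
Difference $709,950 − $709,955 = −$5 applied to Bergstrom: Bergstrom becomes $130,395.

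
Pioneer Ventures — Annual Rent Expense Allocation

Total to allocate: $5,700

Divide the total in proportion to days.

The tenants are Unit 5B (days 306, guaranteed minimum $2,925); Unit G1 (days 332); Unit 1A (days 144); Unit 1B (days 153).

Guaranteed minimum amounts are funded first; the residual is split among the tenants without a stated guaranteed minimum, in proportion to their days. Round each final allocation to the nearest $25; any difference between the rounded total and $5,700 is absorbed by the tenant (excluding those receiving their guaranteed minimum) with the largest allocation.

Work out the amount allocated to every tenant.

Guaranteed amounts: Unit 5B $2,925. Residual $2,775.
Residual split over remaining days 629: Unit G1 1,464.71 → $1,475; Unit 1A 635.29 → $625; Unit 1B 675.00 → $675.

Unit 5B: $2,925 | Unit G1: $1,475 | Unit 1A: $625 | Unit 1B: $675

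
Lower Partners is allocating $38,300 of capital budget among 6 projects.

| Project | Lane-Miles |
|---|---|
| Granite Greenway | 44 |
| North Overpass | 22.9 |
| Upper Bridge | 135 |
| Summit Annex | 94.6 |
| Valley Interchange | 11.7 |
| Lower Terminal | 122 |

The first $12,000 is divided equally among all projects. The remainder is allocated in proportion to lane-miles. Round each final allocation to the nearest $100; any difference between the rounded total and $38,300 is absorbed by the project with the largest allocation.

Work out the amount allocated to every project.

First tranche $12,000 split equally: $2,000 each.
Remainder $26,300 by lane-miles (total 430.2): Granite Greenway 2,689.91 → $2,700; North Overpass 1,399.98 → $1,400; Upper Bridge 8,253.14 → $8,300; Summit Annex 5,783.31 → $5,800; Valley Interchange 715.27 → $700; Lower Terminal 7,458.39 → $7,500.
Rounding difference −$100 on remainder applied to Upper Bridge.
Totals: Granite Greenway $2,000 + $2,700 = $4,700; North Overpass $2,000 + $1,400 = $3,400; Upper Bridge $2,000 + $8,200 = $10,200; Summit Annex $2,000 + $5,800 = $7,800; Valley Interchange $2,000 + $700 = $2,700; Lower Terminal $2,000 + $7,500 = $9,500.

Granite Greenway: $4,700; North Overpass: $3,400; Upper Bridge: $10,200; Summit Annex: $7,800; Valley Interchange: $2,700; Lower Terminal: $9,500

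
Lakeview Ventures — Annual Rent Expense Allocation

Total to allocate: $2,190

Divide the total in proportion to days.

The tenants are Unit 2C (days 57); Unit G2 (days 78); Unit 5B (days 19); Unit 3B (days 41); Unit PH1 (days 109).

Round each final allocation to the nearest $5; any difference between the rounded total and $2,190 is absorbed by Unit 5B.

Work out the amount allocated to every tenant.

Total days = 304.
Unrounded shares: Unit 2C 57/304 × $2,190 = 410.62; Unit G2 78/304 × $2,190 = 561.91; Unit 5B 19/304 × $2,190 = 136.88; Unit 3B 41/304 × $2,190 = 295.36; Unit PH1 109/304 × $2,190 = 785.23.
At nearest $5: Unit 2C $410; Unit G2 $560; Unit 5B $135; Unit 3B $295; Unit PH1 $785. Sum = $2,185.
Difference $2,190 − $2,185 = +$5 applied to Unit 5B: Unit 5B becomes $140.

Unit 2C: $410; Unit G2: $560; Unit 5B: $140; Unit 3B: $295; Unit PH1: $785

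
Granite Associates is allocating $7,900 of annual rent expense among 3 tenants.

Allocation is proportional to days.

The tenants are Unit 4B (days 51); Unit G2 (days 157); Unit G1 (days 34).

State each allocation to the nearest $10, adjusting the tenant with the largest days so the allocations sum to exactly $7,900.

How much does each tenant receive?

Combined days = 51 + 157 + 34 = 242.
Pro-rata amounts: Unit 4B 1,664.88; Unit G2 5,125.21; Unit G1 1,109.92.
At nearest $10: Unit 4B $1,660; Unit G2 $5,130; Unit G1 $1,110. Sum = $7,900.
Rounded total matches; no reconciliation needed.

Unit 4B: $1,660; Unit G2: $5,130; Unit G1: $1,110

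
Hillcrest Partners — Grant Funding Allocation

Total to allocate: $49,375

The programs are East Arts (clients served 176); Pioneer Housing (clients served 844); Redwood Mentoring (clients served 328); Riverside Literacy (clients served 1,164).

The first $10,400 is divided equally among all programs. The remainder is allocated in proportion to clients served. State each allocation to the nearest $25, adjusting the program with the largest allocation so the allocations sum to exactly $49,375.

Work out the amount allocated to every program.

East Arts: $5,325 · Pioneer Housing: $15,700 · Redwood Mentoring: $7,700 · Riverside Literacy: $20,650

$10,400 shared equally gives $2,600 per program.
Remainder $38,975 by clients served (total 2,512): East Arts 2,730.73 → $2,725; Pioneer Housing 13,095.10 → $13,100; Redwood Mentoring 5,089.09 → $5,100; Riverside Literacy 18,060.07 → $18,050.
Totals: East Arts $2,600 + $2,725 = $5,325; Pioneer Housing $2,600 + $13,100 = $15,700; Redwood Mentoring $2,600 + $5,100 = $7,700; Riverside Literacy $2,600 + $18,050 = $20,650.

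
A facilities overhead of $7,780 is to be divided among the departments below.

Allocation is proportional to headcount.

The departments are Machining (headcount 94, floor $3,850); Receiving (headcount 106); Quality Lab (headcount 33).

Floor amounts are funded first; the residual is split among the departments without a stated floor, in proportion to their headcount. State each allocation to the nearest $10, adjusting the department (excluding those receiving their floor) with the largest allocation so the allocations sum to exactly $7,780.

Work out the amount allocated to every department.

Machining: $3,850 · Receiving: $3,000 · Quality Lab: $930

Guaranteed amounts: Machining $3,850. Residual $3,930.
Residual split over remaining headcount 139: Receiving 2,996.98 → $3,000; Quality Lab 933.02 → $930.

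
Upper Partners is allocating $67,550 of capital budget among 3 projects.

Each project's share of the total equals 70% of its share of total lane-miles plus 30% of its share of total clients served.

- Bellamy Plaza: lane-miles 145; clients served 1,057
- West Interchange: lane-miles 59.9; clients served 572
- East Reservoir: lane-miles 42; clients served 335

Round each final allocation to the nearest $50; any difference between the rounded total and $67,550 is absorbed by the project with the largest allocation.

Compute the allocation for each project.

Lane-miles total 246.9; clients served total 1,964.
Composite weights (70% lane-miles + 30% clients served): Bellamy Plaza 0.5726; West Interchange 0.2572; East Reservoir 0.1702.
Proportional shares: Bellamy Plaza 38,676.01; West Interchange 17,373.76; East Reservoir 11,500.23.
Rounded to nearest $50: Bellamy Plaza $38,700; West Interchange $17,350; East Reservoir $11,500. Sum = $67,550.
No rounding difference to absorb.

Bellamy Plaza: $38,700 · West Interchange: $17,350 · East Reservoir: $11,500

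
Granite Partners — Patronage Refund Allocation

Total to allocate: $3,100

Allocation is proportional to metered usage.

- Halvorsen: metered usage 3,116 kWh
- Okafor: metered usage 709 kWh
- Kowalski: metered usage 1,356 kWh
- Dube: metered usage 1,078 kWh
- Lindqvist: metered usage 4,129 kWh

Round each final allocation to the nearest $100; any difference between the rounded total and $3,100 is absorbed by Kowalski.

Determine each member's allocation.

Combined metered usage = 10,388.
Pro-rata amounts: Halvorsen 3,116/10,388 × $3,100 = 929.88; Okafor 709/10,388 × $3,100 = 211.58; Kowalski 1,356/10,388 × $3,100 = 404.66; Dube 1,078/10,388 × $3,100 = 321.70; Lindqvist 4,129/10,388 × $3,100 = 1,232.18.
Rounded to nearest $100: Halvorsen $900; Okafor $200; Kowalski $400; Dube $300; Lindqvist $1,200. Sum = $3,000.
Difference $3,100 − $3,000 = +$100 applied to Kowalski: Kowalski becomes $500.

Halvorsen: $900 · Okafor: $200 · Kowalski: $500 · Dube: $300 · Lindqvist: $1,200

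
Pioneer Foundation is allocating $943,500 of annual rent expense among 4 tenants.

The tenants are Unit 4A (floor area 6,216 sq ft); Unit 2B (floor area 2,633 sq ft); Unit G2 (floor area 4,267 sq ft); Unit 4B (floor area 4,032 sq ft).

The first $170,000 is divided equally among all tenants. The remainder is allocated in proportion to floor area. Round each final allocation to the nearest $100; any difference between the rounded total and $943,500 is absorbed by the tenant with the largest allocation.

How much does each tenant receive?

First tranche $170,000 split equally: $42,500 each.
Remainder $773,500 by floor area (total 17,148): Unit 4A 280,386.98 → $280,400; Unit 2B 118,767.52 → $118,800; Unit G2 192,472.85 → $192,500; Unit 4B 181,872.64 → $181,900.
Rounding difference −$100 on remainder applied to Unit 4A.
Totals: Unit 4A $42,500 + $280,300 = $322,800; Unit 2B $42,500 + $118,800 = $161,300; Unit G2 $42,500 + $192,500 = $235,000; Unit 4B $42,500 + $181,900 = $224,400.

Unit 4A: $322,800 | Unit 2B: $161,300 | Unit G2: $235,000 | Unit 4B: $224,400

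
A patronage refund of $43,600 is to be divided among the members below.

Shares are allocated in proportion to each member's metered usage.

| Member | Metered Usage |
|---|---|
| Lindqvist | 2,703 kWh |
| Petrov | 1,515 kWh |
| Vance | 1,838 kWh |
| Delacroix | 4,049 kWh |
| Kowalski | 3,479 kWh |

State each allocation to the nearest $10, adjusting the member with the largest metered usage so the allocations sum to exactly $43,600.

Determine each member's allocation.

Lindqvist: $8,680; Petrov: $4,860; Vance: $5,900; Delacroix: $12,990; Kowalski: $11,170

Sum of metered usage: 2,703 + 1,515 + 1,838 + 4,049 + 3,479 = 13,584.
Raw shares: Lindqvist 8,675.71; Petrov 4,862.63; Vance 5,899.35; Delacroix 12,995.91; Kowalski 11,166.40.
Rounded to nearest $10: Lindqvist $8,680; Petrov $4,860; Vance $5,900; Delacroix $13,000; Kowalski $11,170. Sum = $43,610.
Difference $43,600 − $43,610 = −$10 applied to largest metered usage (Delacroix): Delacroix becomes $12,990.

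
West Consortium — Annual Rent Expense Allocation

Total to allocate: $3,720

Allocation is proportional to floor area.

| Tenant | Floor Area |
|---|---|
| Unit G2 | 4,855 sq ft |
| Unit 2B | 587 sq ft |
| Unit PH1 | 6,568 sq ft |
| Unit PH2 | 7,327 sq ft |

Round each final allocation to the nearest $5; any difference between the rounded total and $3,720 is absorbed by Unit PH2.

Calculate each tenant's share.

Unit G2: $935; Unit 2B: $115; Unit PH1: $1,265; Unit PH2: $1,405

Total floor area = 19,337.
Unrounded shares: Unit G2 4,855/19,337 × $3,720 = 933.99; Unit 2B 587/19,337 × $3,720 = 112.93; Unit PH1 6,568/19,337 × $3,720 = 1,263.53; Unit PH2 7,327/19,337 × $3,720 = 1,409.55.
After rounding ($5): Unit G2 $935; Unit 2B $115; Unit PH1 $1,265; Unit PH2 $1,410. Sum = $3,725.
Difference $3,720 − $3,725 = −$5 applied to Unit PH2: Unit PH2 becomes $1,405.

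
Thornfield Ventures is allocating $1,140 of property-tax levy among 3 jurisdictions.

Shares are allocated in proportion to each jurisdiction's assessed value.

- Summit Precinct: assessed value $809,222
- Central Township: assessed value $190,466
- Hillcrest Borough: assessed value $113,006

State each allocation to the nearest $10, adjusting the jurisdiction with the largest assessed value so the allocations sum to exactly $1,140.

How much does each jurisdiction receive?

Total assessed value = 1,112,694.
Unrounded shares: Summit Precinct 809,222/1,112,694 × $1,140 = 829.08; Central Township 190,466/1,112,694 × $1,140 = 195.14; Hillcrest Borough 113,006/1,112,694 × $1,140 = 115.78.
At nearest $10: Summit Precinct $830; Central Township $200; Hillcrest Borough $120. Sum = $1,150.
Difference $1,140 − $1,150 = −$10 applied to largest assessed value (Summit Precinct): Summit Precinct becomes $820.

Summit Precinct: $820; Central Township: $200; Hillcrest Borough: $120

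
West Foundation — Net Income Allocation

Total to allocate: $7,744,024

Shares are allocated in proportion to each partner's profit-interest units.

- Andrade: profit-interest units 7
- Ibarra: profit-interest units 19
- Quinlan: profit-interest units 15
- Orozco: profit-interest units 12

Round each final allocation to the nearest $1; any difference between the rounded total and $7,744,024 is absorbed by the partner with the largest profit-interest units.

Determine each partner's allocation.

Andrade: $1,022,796; Ibarra: $2,776,159; Quinlan: $2,191,705; Orozco: $1,753,364

Combined profit-interest units = 53.
Proportional shares: Andrade 7/53 × $7,744,024 = 1,022,795.62; Ibarra 19/53 × $7,744,024 = 2,776,159.55; Quinlan 15/53 × $7,744,024 = 2,191,704.91; Orozco 12/53 × $7,744,024 = 1,753,363.92.
At nearest $1: Andrade $1,022,796; Ibarra $2,776,160; Quinlan $2,191,705; Orozco $1,753,364. Sum = $7,744,025.
Difference $7,744,024 − $7,744,025 = −$1 applied to largest profit-interest units (Ibarra): Ibarra becomes $2,776,159.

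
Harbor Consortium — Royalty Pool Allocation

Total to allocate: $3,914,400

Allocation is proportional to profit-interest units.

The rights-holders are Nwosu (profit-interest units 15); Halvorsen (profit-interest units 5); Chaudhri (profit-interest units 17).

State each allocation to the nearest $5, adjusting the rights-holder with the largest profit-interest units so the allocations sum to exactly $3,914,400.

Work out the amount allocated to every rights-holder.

Sum of profit-interest units: 15 + 5 + 17 = 37.
Pro-rata amounts: Nwosu 1,586,918.92; Halvorsen 528,972.97; Chaudhri 1,798,508.11.
At nearest $5: Nwosu $1,586,920; Halvorsen $528,975; Chaudhri $1,798,510. Sum = $3,914,405.
Difference $3,914,400 − $3,914,405 = −$5 applied to largest profit-interest units (Chaudhri): Chaudhri becomes $1,798,505.

Nwosu: $1,586,920 | Halvorsen: $528,975 | Chaudhri: $1,798,505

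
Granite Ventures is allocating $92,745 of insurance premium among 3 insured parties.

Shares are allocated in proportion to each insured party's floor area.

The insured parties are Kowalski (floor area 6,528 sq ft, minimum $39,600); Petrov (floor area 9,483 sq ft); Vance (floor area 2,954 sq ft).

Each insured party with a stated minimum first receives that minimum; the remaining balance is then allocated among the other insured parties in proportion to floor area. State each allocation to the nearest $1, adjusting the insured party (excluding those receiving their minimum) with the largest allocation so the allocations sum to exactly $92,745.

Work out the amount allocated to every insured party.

Kowalski: $39,600 · Petrov: $40,522 · Vance: $12,623

Minimums first: Kowalski $39,600. Balance $53,145.
Balance split over remaining floor area 12,437: Petrov 40,522.15 → $40,522; Vance 12,622.85 → $12,623.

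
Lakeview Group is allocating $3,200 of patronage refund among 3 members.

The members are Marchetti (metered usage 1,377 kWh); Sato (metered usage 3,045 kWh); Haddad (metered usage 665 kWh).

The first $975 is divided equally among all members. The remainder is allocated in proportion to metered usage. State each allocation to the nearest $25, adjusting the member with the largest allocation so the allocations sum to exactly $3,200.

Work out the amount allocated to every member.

First tranche $975 split equally: $325 each.
Remainder $2,225 by metered usage (total 5,087): Marchetti 602.29 → $600; Sato 1,331.85 → $1,325; Haddad 290.86 → $300.
Totals: Marchetti $325 + $600 = $925; Sato $325 + $1,325 = $1,650; Haddad $325 + $300 = $625.

Marchetti: $925 | Sato: $1,650 | Haddad: $625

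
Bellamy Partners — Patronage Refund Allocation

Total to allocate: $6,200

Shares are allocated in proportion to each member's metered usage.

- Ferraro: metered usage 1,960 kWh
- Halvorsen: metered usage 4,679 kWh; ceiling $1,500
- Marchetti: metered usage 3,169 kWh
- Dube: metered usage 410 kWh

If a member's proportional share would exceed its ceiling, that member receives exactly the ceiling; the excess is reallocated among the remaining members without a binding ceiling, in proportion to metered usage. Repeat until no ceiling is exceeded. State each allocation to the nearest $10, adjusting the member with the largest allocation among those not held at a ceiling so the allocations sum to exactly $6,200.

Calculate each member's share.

Sum of metered usage: 10,218.
Pro-rata shares before constraints: Ferraro 1,189.27; Halvorsen 2,839.09; Marchetti 1,922.86; Dube 248.78.
Capped: Halvorsen ($1,500); balance $4,700 reallocated over remaining metered usage 5,539.
Remaining shares: Ferraro 1,663.12 → $1,660; Marchetti 2,688.99 → $2,690; Dube 347.90 → $350.

Ferraro: $1,660 | Halvorsen: $1,500 | Marchetti: $2,690 | Dube: $350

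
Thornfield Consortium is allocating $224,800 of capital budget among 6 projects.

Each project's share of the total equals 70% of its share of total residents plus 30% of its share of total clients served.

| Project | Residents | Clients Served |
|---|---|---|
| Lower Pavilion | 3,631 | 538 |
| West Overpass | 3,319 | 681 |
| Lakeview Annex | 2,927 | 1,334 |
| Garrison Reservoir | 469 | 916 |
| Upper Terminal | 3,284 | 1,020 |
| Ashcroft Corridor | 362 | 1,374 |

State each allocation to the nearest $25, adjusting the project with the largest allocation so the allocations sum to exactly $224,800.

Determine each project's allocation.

Lower Pavilion: $47,025 · West Overpass: $45,150 · Lakeview Annex: $48,275 · Garrison Reservoir: $15,800 · Upper Terminal: $48,675 · Ashcroft Corridor: $19,875

Totals — residents 13,992, clients served 5,863.
Combined weights (70% residents + 30% clients served): Lower Pavilion 0.2092; West Overpass 0.2009; Lakeview Annex 0.2147; Garrison Reservoir 0.0703; Upper Terminal 0.2165; Ashcroft Corridor 0.0884.
Raw shares: Lower Pavilion 47,024.20; West Overpass 45,160.19; Lakeview Annex 48,262.82; Garrison Reservoir 15,811.00; Upper Terminal 48,665.96; Ashcroft Corridor 19,875.84.
At nearest $25: Lower Pavilion $47,025; West Overpass $45,150; Lakeview Annex $48,275; Garrison Reservoir $15,800; Upper Terminal $48,675; Ashcroft Corridor $19,875. Sum = $224,800.
Rounded total matches; no reconciliation needed.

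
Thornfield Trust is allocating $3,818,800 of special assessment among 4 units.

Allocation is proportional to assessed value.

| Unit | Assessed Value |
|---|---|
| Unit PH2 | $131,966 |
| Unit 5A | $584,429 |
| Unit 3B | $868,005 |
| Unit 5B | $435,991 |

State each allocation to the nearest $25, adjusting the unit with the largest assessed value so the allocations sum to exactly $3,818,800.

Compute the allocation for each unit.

Unit PH2: $249,425 · Unit 5A: $1,104,650 · Unit 3B: $1,640,650 · Unit 5B: $824,075

Combined assessed value = 131,966 + 584,429 + 868,005 + 435,991 = 2,020,391.
Unrounded shares: Unit PH2 249,432.79; Unit 5A 1,104,646.31; Unit 3B 1,640,641.59; Unit 5B 824,079.31.
At nearest $25: Unit PH2 $249,425; Unit 5A $1,104,650; Unit 3B $1,640,650; Unit 5B $824,075. Sum = $3,818,800.
Rounded total matches; no reconciliation needed.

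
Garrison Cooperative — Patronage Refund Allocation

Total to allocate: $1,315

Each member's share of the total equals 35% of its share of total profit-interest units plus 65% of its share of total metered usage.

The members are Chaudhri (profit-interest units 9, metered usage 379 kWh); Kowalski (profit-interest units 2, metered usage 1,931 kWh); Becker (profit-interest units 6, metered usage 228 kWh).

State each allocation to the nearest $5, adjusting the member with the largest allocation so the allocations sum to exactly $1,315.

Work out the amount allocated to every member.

Totals — profit-interest units 17, metered usage 2,538.
Blended shares (35% profit-interest units + 65% metered usage): Chaudhri 0.2824; Kowalski 0.5357; Becker 0.1819.
Pro-rata amounts: Chaudhri 371.30; Kowalski 704.47; Becker 239.23.
At nearest $5: Chaudhri $370; Kowalski $705; Becker $240. Sum = $1,315.
Rounded total matches; no reconciliation needed.

Chaudhri: $370; Kowalski: $705; Becker: $240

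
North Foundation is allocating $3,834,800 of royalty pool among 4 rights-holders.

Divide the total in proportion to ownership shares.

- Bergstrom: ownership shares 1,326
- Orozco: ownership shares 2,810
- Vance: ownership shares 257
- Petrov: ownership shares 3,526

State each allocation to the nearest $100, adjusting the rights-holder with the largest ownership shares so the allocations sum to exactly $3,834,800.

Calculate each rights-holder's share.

Total ownership shares = 7,919.
Raw shares: Bergstrom 1,326/7,919 × $3,834,800 = 642,119.56; Orozco 2,810/7,919 × $3,834,800 = 1,360,751.10; Vance 257/7,919 × $3,834,800 = 124,453.04; Petrov 3,526/7,919 × $3,834,800 = 1,707,476.30.
At nearest $100: Bergstrom $642,100; Orozco $1,360,800; Vance $124,500; Petrov $1,707,500. Sum = $3,834,900.
Difference $3,834,800 − $3,834,900 = −$100 applied to largest ownership shares (Petrov): Petrov becomes $1,707,400.

Bergstrom: $642,100; Orozco: $1,360,800; Vance: $124,500; Petrov: $1,707,400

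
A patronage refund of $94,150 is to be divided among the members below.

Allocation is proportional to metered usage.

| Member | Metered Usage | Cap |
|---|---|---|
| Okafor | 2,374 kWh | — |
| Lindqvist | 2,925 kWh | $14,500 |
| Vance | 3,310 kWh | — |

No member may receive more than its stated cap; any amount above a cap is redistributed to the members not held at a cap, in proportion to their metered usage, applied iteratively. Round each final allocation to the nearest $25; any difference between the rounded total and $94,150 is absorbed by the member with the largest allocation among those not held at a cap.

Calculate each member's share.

Okafor: $33,275; Lindqvist: $14,500; Vance: $46,375

Combined metered usage = 8,609.
Proportional shares (ignoring caps): Okafor 25,962.61; Lindqvist 31,988.47; Vance 36,198.92.
Cap binds for Lindqvist ($14,500); residual $79,650 reallocated over remaining metered usage 5,684.
Redistributed shares: Okafor 33,266.91 → $33,275; Vance 46,383.09 → $46,375.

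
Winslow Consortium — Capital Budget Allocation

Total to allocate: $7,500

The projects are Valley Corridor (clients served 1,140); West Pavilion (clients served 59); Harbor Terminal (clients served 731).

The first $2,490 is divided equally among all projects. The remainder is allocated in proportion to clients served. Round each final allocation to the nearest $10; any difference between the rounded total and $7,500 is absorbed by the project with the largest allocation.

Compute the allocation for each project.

$2,490 shared equally gives $830 per project.
Remainder $5,010 by clients served (total 1,930): Valley Corridor 2,959.27 → $2,960; West Pavilion 153.16 → $150; Harbor Terminal 1,897.57 → $1,900.
Totals: Valley Corridor $830 + $2,960 = $3,790; West Pavilion $830 + $150 = $980; Harbor Terminal $830 + $1,900 = $2,730.

Valley Corridor: $3,790 · West Pavilion: $980 · Harbor Terminal: $2,730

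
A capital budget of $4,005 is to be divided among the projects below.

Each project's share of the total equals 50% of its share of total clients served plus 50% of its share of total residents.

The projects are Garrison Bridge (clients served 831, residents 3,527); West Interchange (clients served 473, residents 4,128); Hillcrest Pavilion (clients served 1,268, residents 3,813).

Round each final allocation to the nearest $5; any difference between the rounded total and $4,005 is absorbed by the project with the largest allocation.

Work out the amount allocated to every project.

Clients served total 2,572; residents total 11,468.
Combined weights (50% clients served + 50% residents): Garrison Bridge 0.3153; West Interchange 0.2719; Hillcrest Pavilion 0.4127.
Unrounded shares: Garrison Bridge 1,262.87; West Interchange 1,089.08; Hillcrest Pavilion 1,653.05.
At nearest $5: Garrison Bridge $1,265; West Interchange $1,090; Hillcrest Pavilion $1,655. Sum = $4,010.
Difference $4,005 − $4,010 = −$5 applied to largest allocation (Hillcrest Pavilion): Hillcrest Pavilion becomes $1,650.

Garrison Bridge: $1,265 · West Interchange: $1,090 · Hillcrest Pavilion: $1,650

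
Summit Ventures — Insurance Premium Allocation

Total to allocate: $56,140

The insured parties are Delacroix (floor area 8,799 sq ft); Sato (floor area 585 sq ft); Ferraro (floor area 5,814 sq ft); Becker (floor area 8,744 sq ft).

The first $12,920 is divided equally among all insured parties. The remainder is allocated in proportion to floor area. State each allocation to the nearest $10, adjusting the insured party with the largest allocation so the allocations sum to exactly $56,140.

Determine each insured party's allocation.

Delacroix: $19,110 | Sato: $4,290 | Ferraro: $13,730 | Becker: $19,010

Equal tier: $12,920 ÷ 4 = $3,230 apiece.
Remainder $43,220 by floor area (total 23,942): Delacroix 15,883.92 → $15,880; Sato 1,056.04 → $1,060; Ferraro 10,495.41 → $10,500; Becker 15,784.63 → $15,780.
Totals: Delacroix $3,230 + $15,880 = $19,110; Sato $3,230 + $1,060 = $4,290; Ferraro $3,230 + $10,500 = $13,730; Becker $3,230 + $15,780 = $19,010.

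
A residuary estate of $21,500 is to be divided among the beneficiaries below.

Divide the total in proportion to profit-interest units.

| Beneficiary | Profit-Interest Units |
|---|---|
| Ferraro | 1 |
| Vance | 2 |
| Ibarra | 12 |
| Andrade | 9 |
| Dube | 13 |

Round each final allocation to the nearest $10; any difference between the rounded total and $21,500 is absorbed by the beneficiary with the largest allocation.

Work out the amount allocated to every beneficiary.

Ferraro: $580; Vance: $1,160; Ibarra: $6,970; Andrade: $5,230; Dube: $7,560

Combined profit-interest units = 37.
Proportional shares: Ferraro 1/37 × $21,500 = 581.08; Vance 2/37 × $21,500 = 1,162.16; Ibarra 12/37 × $21,500 = 6,972.97; Andrade 9/37 × $21,500 = 5,229.73; Dube 13/37 × $21,500 = 7,554.05.
At nearest $10: Ferraro $580; Vance $1,160; Ibarra $6,970; Andrade $5,230; Dube $7,550. Sum = $21,490.
Difference $21,500 − $21,490 = +$10 applied to largest allocation (Dube): Dube becomes $7,560.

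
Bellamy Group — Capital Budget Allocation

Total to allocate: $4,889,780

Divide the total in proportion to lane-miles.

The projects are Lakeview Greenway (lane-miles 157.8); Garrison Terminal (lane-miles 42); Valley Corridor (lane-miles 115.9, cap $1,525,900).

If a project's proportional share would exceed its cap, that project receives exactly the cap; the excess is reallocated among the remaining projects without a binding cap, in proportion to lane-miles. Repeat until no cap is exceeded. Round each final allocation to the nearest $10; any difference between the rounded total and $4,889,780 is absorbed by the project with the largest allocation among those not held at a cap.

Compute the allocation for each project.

Combined lane-miles = 315.7.
Unconstrained shares: Lakeview Greenway 2,444,115.57; Garrison Terminal 650,525.06; Valley Corridor 1,795,139.38.
Cap binds for Valley Corridor ($1,525,900); balance $3,363,880 reallocated over remaining lane-miles 199.8.
Shares after redistribution: Lakeview Greenway 2,656,758.08 → $2,656,760; Garrison Terminal 707,121.92 → $707,120.

Lakeview Greenway: $2,656,760 · Garrison Terminal: $707,120 · Valley Corridor: $1,525,900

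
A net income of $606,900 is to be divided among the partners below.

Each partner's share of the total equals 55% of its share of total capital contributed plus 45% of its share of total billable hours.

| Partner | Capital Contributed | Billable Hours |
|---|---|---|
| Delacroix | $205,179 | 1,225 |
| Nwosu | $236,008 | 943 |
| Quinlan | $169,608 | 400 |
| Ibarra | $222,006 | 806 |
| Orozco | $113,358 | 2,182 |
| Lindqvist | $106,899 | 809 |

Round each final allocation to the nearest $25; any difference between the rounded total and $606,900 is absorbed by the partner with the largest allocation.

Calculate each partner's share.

Totals — capital contributed 1,053,058, billable hours 6,365.
Blended shares (55% capital contributed + 45% billable hours): Delacroix 0.1938; Nwosu 0.1899; Quinlan 0.1169; Ibarra 0.1729; Orozco 0.2135; Lindqvist 0.1130.
Proportional shares: Delacroix 117,598.44; Nwosu 115,270.66; Quinlan 70,924.73; Ibarra 104,954.05; Orozco 129,555.60; Lindqvist 68,596.52.
At nearest $25: Delacroix $117,600; Nwosu $115,275; Quinlan $70,925; Ibarra $104,950; Orozco $129,550; Lindqvist $68,600. Sum = $606,900.
Sum already equals the total — no adjustment.

Delacroix: $117,600; Nwosu: $115,275; Quinlan: $70,925; Ibarra: $104,950; Orozco: $129,550; Lindqvist: $68,600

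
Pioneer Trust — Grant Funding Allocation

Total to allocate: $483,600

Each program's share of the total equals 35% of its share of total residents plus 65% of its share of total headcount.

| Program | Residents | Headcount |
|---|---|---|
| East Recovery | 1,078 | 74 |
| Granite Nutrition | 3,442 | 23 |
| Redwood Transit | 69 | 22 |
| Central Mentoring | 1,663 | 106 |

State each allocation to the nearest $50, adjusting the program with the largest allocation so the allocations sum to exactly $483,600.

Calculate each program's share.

Totals — residents 6,252, headcount 225.
Combined weights (35% residents + 65% headcount): East Recovery 0.2741; Granite Nutrition 0.2591; Redwood Transit 0.0674; Central Mentoring 0.3993.
Proportional shares: East Recovery 132,567.56; Granite Nutrition 125,317.58; Redwood Transit 32,603.50; Central Mentoring 193,111.36.
After rounding ($50): East Recovery $132,550; Granite Nutrition $125,300; Redwood Transit $32,600; Central Mentoring $193,100. Sum = $483,550.
Difference $483,600 − $483,550 = +$50 applied to largest allocation (Central Mentoring): Central Mentoring becomes $193,150.

East Recovery: $132,550; Granite Nutrition: $125,300; Redwood Transit: $32,600; Central Mentoring: $193,150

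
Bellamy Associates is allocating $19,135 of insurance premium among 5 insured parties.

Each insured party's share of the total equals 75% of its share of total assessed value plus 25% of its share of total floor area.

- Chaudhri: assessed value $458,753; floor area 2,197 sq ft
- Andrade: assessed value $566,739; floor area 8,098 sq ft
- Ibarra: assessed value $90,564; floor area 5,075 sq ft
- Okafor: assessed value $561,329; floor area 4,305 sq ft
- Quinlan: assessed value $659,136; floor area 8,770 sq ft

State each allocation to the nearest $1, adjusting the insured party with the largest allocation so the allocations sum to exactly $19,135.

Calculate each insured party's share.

Totals — assessed value 2,336,521, floor area 28,445.
Composite weights (75% assessed value + 25% floor area): Chaudhri 0.1666; Andrade 0.2531; Ibarra 0.0737; Okafor 0.2180; Quinlan 0.2887.
Unrounded shares: Chaudhri 3,187.21; Andrade 4,842.88; Ibarra 1,409.75; Okafor 4,171.76; Quinlan 5,523.41.
At nearest $1: Chaudhri $3,187; Andrade $4,843; Ibarra $1,410; Okafor $4,172; Quinlan $5,523. Sum = $19,135.
No rounding difference to absorb.

Chaudhri: $3,187 · Andrade: $4,843 · Ibarra: $1,410 · Okafor: $4,172 · Quinlan: $5,523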